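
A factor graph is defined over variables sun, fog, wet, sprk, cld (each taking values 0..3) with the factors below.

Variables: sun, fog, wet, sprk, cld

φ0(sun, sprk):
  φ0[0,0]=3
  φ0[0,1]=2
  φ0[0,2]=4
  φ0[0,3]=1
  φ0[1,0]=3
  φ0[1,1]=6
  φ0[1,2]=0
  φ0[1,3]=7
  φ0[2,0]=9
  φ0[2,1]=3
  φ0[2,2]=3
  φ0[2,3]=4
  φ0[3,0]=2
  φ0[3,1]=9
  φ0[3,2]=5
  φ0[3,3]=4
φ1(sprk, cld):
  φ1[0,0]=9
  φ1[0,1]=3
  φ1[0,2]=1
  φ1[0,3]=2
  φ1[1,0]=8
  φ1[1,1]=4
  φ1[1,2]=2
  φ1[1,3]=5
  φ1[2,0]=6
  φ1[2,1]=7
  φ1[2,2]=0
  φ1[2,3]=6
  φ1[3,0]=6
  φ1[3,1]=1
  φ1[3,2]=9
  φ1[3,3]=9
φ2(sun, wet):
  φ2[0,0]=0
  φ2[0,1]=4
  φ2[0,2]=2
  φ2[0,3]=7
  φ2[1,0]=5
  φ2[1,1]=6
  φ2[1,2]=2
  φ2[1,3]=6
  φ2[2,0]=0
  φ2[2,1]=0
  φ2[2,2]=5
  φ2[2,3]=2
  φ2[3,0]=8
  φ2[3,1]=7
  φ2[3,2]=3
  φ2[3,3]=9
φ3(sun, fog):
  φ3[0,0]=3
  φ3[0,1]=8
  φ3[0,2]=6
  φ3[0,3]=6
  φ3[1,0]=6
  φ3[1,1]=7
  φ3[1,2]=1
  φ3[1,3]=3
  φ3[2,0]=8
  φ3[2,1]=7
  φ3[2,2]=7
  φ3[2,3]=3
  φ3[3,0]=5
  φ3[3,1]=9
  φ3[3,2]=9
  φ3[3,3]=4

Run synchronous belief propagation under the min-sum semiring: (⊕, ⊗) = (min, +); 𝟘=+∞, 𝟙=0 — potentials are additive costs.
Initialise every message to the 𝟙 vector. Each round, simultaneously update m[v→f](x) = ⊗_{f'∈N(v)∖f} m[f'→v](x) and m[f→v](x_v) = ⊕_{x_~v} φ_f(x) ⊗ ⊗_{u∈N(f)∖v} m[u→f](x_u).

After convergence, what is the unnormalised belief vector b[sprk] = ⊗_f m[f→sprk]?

b[sprk] = [7, 7, 3, 5]

init: all messages = 𝟙 over 4 values
r1 m[φ0→sun] = [1, 0, 3, 2]
r1 m[φ0→sprk] = [2, 2, 0, 1]
r1 m[φ1→sprk] = [1, 2, 0, 1]
r1 m[φ1→cld] = [6, 1, 0, 2]
r1 m[φ2→sun] = [0, 2, 0, 3]
r1 m[φ2→wet] = [0, 0, 2, 2]
r1 m[φ3→sun] = [3, 1, 3, 4]
r1 m[φ3→fog] = [3, 7, 1, 3]
r1 m[sun→φ0] = [0, 0, 0, 0]
r1 m[sun→φ2] = [0, 0, 0, 0]
r1 m[sun→φ3] = [0, 0, 0, 0]
r1 m[fog→φ3] = [0, 0, 0, 0]
r1 m[wet→φ2] = [0, 0, 0, 0]
r1 m[sprk→φ0] = [0, 0, 0, 0]
r1 m[sprk→φ1] = [0, 0, 0, 0]
r1 m[cld→φ1] = [0, 0, 0, 0]
r2 m[φ0→sun] = [1, 0, 3, 2]
r2 m[φ0→sprk] = [2, 2, 0, 1]
r2 m[φ1→sprk] = [1, 2, 0, 1]
r2 m[φ1→cld] = [6, 1, 0, 2]
r2 m[φ2→sun] = [0, 2, 0, 3]
r2 m[φ2→wet] = [0, 0, 2, 2]
r2 m[φ3→sun] = [3, 1, 3, 4]
r2 m[φ3→fog] = [3, 7, 1, 3]
r2 m[sun→φ0] = [3, 3, 3, 7]
r2 m[sun→φ2] = [4, 1, 6, 6]
r2 m[sun→φ3] = [1, 2, 3, 5]
r2 m[fog→φ3] = [0, 0, 0, 0]
r2 m[wet→φ2] = [0, 0, 0, 0]
r2 m[sprk→φ0] = [1, 2, 0, 1]
r2 m[sprk→φ1] = [2, 2, 0, 1]
r2 m[cld→φ1] = [0, 0, 0, 0]
r3 m[φ0→sun] = [2, 0, 3, 3]
r3 m[φ0→sprk] = [6, 5, 3, 4]
r3 m[φ1→sprk] = [1, 2, 0, 1]
r3 m[φ1→cld] = [6, 2, 0, 4]
r3 m[φ2→sun] = [0, 2, 0, 3]
r3 m[φ2→wet] = [4, 6, 3, 7]
r3 m[φ3→sun] = [3, 1, 3, 4]
r3 m[φ3→fog] = [4, 9, 3, 5]
r3 m[sun→φ0] = [3, 3, 3, 7]
r3 m[sun→φ2] = [4, 1, 6, 6]
r3 m[sun→φ3] = [1, 2, 3, 5]
r3 m[fog→φ3] = [0, 0, 0, 0]
r3 m[wet→φ2] = [0, 0, 0, 0]
r3 m[sprk→φ0] = [1, 2, 0, 1]
r3 m[sprk→φ1] = [2, 2, 0, 1]
r3 m[cld→φ1] = [0, 0, 0, 0]
r4 m[φ0→sun] = [2, 0, 3, 3]
r4 m[φ0→sprk] = [6, 5, 3, 4]
r4 m[φ1→sprk] = [1, 2, 0, 1]
r4 m[φ1→cld] = [6, 2, 0, 4]
r4 m[φ2→sun] = [0, 2, 0, 3]
r4 m[φ2→wet] = [4, 6, 3, 7]
r4 m[φ3→sun] = [3, 1, 3, 4]
r4 m[φ3→fog] = [4, 9, 3, 5]
r4 m[sun→φ0] = [3, 3, 3, 7]
r4 m[sun→φ2] = [5, 1, 6, 7]
r4 m[sun→φ3] = [2, 2, 3, 6]
r4 m[fog→φ3] = [0, 0, 0, 0]
r4 m[wet→φ2] = [0, 0, 0, 0]
r4 m[sprk→φ0] = [1, 2, 0, 1]
r4 m[sprk→φ1] = [6, 5, 3, 4]
r4 m[cld→φ1] = [0, 0, 0, 0]
r5 m[φ0→sun] = [2, 0, 3, 3]
r5 m[φ0→sprk] = [6, 5, 3, 4]
r5 m[φ1→sprk] = [1, 2, 0, 1]
r5 m[φ1→cld] = [9, 5, 3, 8]
r5 m[φ2→sun] = [0, 2, 0, 3]
r5 m[φ2→wet] = [5, 6, 3, 7]
r5 m[φ3→sun] = [3, 1, 3, 4]
r5 m[φ3→fog] = [5, 9, 3, 5]
r5 m[sun→φ0] = [3, 3, 3, 7]
r5 m[sun→φ2] = [5, 1, 6, 7]
r5 m[sun→φ3] = [2, 2, 3, 6]
r5 m[fog→φ3] = [0, 0, 0, 0]
r5 m[wet→φ2] = [0, 0, 0, 0]
r5 m[sprk→φ0] = [1, 2, 0, 1]
r5 m[sprk→φ1] = [6, 5, 3, 4]
r5 m[cld→φ1] = [0, 0, 0, 0]
r6 m[φ0→sun] = [2, 0, 3, 3]
r6 m[φ0→sprk] = [6, 5, 3, 4]
r6 m[φ1→sprk] = [1, 2, 0, 1]
r6 m[φ1→cld] = [9, 5, 3, 8]
r6 m[φ2→sun] = [0, 2, 0, 3]
r6 m[φ2→wet] = [5, 6, 3, 7]
r6 m[φ3→sun] = [3, 1, 3, 4]
r6 m[φ3→fog] = [5, 9, 3, 5]
r6 m[sun→φ0] = [3, 3, 3, 7]
r6 m[sun→φ2] = [5, 1, 6, 7]
r6 m[sun→φ3] = [2, 2, 3, 6]
r6 m[fog→φ3] = [0, 0, 0, 0]
r6 m[wet→φ2] = [0, 0, 0, 0]
r6 m[sprk→φ0] = [1, 2, 0, 1]
r6 m[sprk→φ1] = [6, 5, 3, 4]
r6 m[cld→φ1] = [0, 0, 0, 0]
fixed point reached at round 6
b[sprk] = ⊗ incoming = [7, 7, 3, 5]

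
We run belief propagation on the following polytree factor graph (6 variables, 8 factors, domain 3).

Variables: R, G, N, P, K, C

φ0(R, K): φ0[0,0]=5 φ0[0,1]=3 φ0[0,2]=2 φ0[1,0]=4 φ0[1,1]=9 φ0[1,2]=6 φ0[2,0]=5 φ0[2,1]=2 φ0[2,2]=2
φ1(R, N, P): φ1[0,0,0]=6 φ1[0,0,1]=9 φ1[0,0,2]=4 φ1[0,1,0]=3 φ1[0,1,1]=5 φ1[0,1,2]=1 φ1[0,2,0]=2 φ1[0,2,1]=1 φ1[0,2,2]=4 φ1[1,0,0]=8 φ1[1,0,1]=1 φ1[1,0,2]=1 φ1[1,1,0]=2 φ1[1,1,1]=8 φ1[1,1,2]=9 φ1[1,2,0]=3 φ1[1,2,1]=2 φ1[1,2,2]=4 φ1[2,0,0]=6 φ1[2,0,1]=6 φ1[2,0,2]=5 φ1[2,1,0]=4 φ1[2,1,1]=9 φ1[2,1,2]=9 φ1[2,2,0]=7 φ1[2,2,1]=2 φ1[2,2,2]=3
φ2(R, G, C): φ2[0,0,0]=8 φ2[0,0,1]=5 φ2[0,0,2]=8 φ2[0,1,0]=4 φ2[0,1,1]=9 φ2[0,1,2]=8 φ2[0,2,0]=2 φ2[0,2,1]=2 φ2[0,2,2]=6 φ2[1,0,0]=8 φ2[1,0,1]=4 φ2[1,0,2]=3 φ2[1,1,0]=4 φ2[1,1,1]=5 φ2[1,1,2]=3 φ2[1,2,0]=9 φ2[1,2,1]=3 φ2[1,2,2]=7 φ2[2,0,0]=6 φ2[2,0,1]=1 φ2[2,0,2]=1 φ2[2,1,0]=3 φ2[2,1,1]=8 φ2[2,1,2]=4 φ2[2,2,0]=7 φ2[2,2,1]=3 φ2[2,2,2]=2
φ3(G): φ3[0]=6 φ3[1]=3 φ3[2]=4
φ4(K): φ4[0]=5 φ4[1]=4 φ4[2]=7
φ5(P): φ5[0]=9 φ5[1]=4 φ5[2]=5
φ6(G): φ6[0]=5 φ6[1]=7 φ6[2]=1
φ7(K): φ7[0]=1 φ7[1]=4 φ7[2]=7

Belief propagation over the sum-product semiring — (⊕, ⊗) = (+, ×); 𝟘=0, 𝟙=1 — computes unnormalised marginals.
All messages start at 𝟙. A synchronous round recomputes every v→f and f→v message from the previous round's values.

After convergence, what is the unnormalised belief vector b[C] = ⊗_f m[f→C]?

init: all messages = 𝟙 over 3 values
r1 m[φ0→R] = [10, 19, 9]
r1 m[φ0→K] = [14, 14, 10]
r1 m[φ1→R] = [35, 38, 51]
r1 m[φ1→N] = [46, 50, 28]
r1 m[φ1→P] = [41, 43, 40]
r1 m[φ2→R] = [52, 46, 35]
r1 m[φ2→G] = [44, 48, 41]
r1 m[φ2→C] = [51, 40, 42]
r1 m[φ3→G] = [6, 3, 4]
r1 m[φ4→K] = [5, 4, 7]
r1 m[φ5→P] = [9, 4, 5]
r1 m[φ6→G] = [5, 7, 1]
r1 m[φ7→K] = [1, 4, 7]
r1 m[R→φ0] = [1, 1, 1]
r1 m[R→φ1] = [1, 1, 1]
r1 m[R→φ2] = [1, 1, 1]
r1 m[G→φ2] = [1, 1, 1]
r1 m[G→φ3] = [1, 1, 1]
r1 m[G→φ6] = [1, 1, 1]
r1 m[N→φ1] = [1, 1, 1]
r1 m[P→φ1] = [1, 1, 1]
r1 m[P→φ5] = [1, 1, 1]
r1 m[K→φ0] = [1, 1, 1]
r1 m[K→φ4] = [1, 1, 1]
r1 m[K→φ7] = [1, 1, 1]
r1 m[C→φ2] = [1, 1, 1]
r2 m[φ0→R] = [10, 19, 9]
r2 m[φ0→K] = [14, 14, 10]
r2 m[φ1→R] = [35, 38, 51]
r2 m[φ1→N] = [46, 50, 28]
r2 m[φ1→P] = [41, 43, 40]
r2 m[φ2→R] = [52, 46, 35]
r2 m[φ2→G] = [44, 48, 41]
r2 m[φ2→C] = [51, 40, 42]
r2 m[φ3→G] = [6, 3, 4]
r2 m[φ4→K] = [5, 4, 7]
r2 m[φ5→P] = [9, 4, 5]
r2 m[φ6→G] = [5, 7, 1]
r2 m[φ7→K] = [1, 4, 7]
r2 m[R→φ0] = [1820, 1748, 1785]
r2 m[R→φ1] = [520, 874, 315]
r2 m[R→φ2] = [350, 722, 459]
r2 m[G→φ2] = [30, 21, 4]
r2 m[G→φ3] = [220, 336, 41]
r2 m[G→φ6] = [264, 144, 164]
r2 m[N→φ1] = [1, 1, 1]
r2 m[P→φ1] = [9, 4, 5]
r2 m[P→φ5] = [41, 43, 40]
r2 m[K→φ0] = [5, 16, 49]
r2 m[K→φ4] = [14, 56, 70]
r2 m[K→φ7] = [70, 56, 70]
r2 m[C→φ2] = [1, 1, 1]
r3 m[φ0→R] = [171, 458, 155]
r3 m[φ0→K] = [25017, 24762, 17698]
r3 m[φ1→R] = [204, 231, 306]
r3 m[φ1→N] = [160439, 146925, 97000]
r3 m[φ1→P] = [22437, 22769, 22271]
r3 m[φ2→R] = [1111, 778, 603]
r3 m[φ2→G] = [21852, 22899, 22726]
r3 m[φ2→C] = [500509, 388954, 337880]
r3 m[φ3→G] = [6, 3, 4]
r3 m[φ4→K] = [5, 4, 7]
r3 m[φ5→P] = [9, 4, 5]
r3 m[φ6→G] = [5, 7, 1]
r3 m[φ7→K] = [1, 4, 7]
r3 m[R→φ0] = [1820, 1748, 1785]
r3 m[R→φ1] = [520, 874, 315]
r3 m[R→φ2] = [350, 722, 459]
r3 m[G→φ2] = [30, 21, 4]
r3 m[G→φ3] = [220, 336, 41]
r3 m[G→φ6] = [264, 144, 164]
r3 m[N→φ1] = [1, 1, 1]
r3 m[P→φ1] = [9, 4, 5]
r3 m[P→φ5] = [41, 43, 40]
r3 m[K→φ0] = [5, 16, 49]
r3 m[K→φ4] = [14, 56, 70]
r3 m[K→φ7] = [70, 56, 70]
r3 m[C→φ2] = [1, 1, 1]
r4 m[φ0→R] = [171, 458, 155]
r4 m[φ0→K] = [25017, 24762, 17698]
r4 m[φ1→R] = [204, 231, 306]
r4 m[φ1→N] = [160439, 146925, 97000]
r4 m[φ1→P] = [22437, 22769, 22271]
r4 m[φ2→R] = [1111, 778, 603]
r4 m[φ2→G] = [21852, 22899, 22726]
r4 m[φ2→C] = [500509, 388954, 337880]
r4 m[φ3→G] = [6, 3, 4]
r4 m[φ4→K] = [5, 4, 7]
r4 m[φ5→P] = [9, 4, 5]
r4 m[φ6→G] = [5, 7, 1]
r4 m[φ7→K] = [1, 4, 7]
r4 m[R→φ0] = [226644, 179718, 184518]
r4 m[R→φ1] = [189981, 356324, 93465]
r4 m[R→φ2] = [34884, 105798, 47430]
r4 m[G→φ2] = [30, 21, 4]
r4 m[G→φ3] = [109260, 160293, 22726]
r4 m[G→φ6] = [131112, 68697, 90904]
r4 m[N→φ1] = [1, 1, 1]
r4 m[P→φ1] = [9, 4, 5]
r4 m[P→φ5] = [22437, 22769, 22271]
r4 m[K→φ0] = [5, 16, 49]
r4 m[K→φ4] = [25017, 99048, 123886]
r4 m[K→φ7] = [125085, 99048, 123886]
r4 m[C→φ2] = [1, 1, 1]
r5 m[φ0→R] = [171, 458, 155]
r5 m[φ0→K] = [2774682, 2666430, 1900632]
r5 m[φ1→R] = [204, 231, 306]
r5 m[φ1→N] = [59387049, 54665197, 35615012]
r5 m[φ1→P] = [8310908, 8358184, 8287270]
r5 m[φ2→R] = [1111, 778, 603]
r5 m[φ2→G] = [2698974, 2713590, 2928162]
r5 m[φ2→C] = [62522298, 47139174, 40005786]
r5 m[φ3→G] = [6, 3, 4]
r5 m[φ4→K] = [5, 4, 7]
r5 m[φ5→P] = [9, 4, 5]
r5 m[φ6→G] = [5, 7, 1]
r5 m[φ7→K] = [1, 4, 7]
r5 m[R→φ0] = [226644, 179718, 184518]
r5 m[R→φ1] = [189981, 356324, 93465]
r5 m[R→φ2] = [34884, 105798, 47430]
r5 m[G→φ2] = [30, 21, 4]
r5 m[G→φ3] = [109260, 160293, 22726]
r5 m[G→φ6] = [131112, 68697, 90904]
r5 m[N→φ1] = [1, 1, 1]
r5 m[P→φ1] = [9, 4, 5]
r5 m[P→φ5] = [22437, 22769, 22271]
r5 m[K→φ0] = [5, 16, 49]
r5 m[K→φ4] = [25017, 99048, 123886]
r5 m[K→φ7] = [125085, 99048, 123886]
r5 m[C→φ2] = [1, 1, 1]
r6 m[φ0→R] = [171, 458, 155]
r6 m[φ0→K] = [2774682, 2666430, 1900632]
r6 m[φ1→R] = [204, 231, 306]
r6 m[φ1→N] = [59387049, 54665197, 35615012]
r6 m[φ1→P] = [8310908, 8358184, 8287270]
r6 m[φ2→R] = [1111, 778, 603]
r6 m[φ2→G] = [2698974, 2713590, 2928162]
r6 m[φ2→C] = [62522298, 47139174, 40005786]
r6 m[φ3→G] = [6, 3, 4]
r6 m[φ4→K] = [5, 4, 7]
r6 m[φ5→P] = [9, 4, 5]
r6 m[φ6→G] = [5, 7, 1]
r6 m[φ7→K] = [1, 4, 7]
r6 m[R→φ0] = [226644, 179718, 184518]
r6 m[R→φ1] = [189981, 356324, 93465]
r6 m[R→φ2] = [34884, 105798, 47430]
r6 m[G→φ2] = [30, 21, 4]
r6 m[G→φ3] = [13494870, 18995130, 2928162]
r6 m[G→φ6] = [16193844, 8140770, 11712648]
r6 m[N→φ1] = [1, 1, 1]
r6 m[P→φ1] = [9, 4, 5]
r6 m[P→φ5] = [8310908, 8358184, 8287270]
r6 m[K→φ0] = [5, 16, 49]
r6 m[K→φ4] = [2774682, 10665720, 13304424]
r6 m[K→φ7] = [13873410, 10665720, 13304424]
r6 m[C→φ2] = [1, 1, 1]
r7 m[φ0→R] = [171, 458, 155]
r7 m[φ0→K] = [2774682, 2666430, 1900632]
r7 m[φ1→R] = [204, 231, 306]
r7 m[φ1→N] = [59387049, 54665197, 35615012]
r7 m[φ1→P] = [8310908, 8358184, 8287270]
r7 m[φ2→R] = [1111, 778, 603]
r7 m[φ2→G] = [2698974, 2713590, 2928162]
r7 m[φ2→C] = [62522298, 47139174, 40005786]
r7 m[φ3→G] = [6, 3, 4]
r7 m[φ4→K] = [5, 4, 7]
r7 m[φ5→P] = [9, 4, 5]
r7 m[φ6→G] = [5, 7, 1]
r7 m[φ7→K] = [1, 4, 7]
r7 m[R→φ0] = [226644, 179718, 184518]
r7 m[R→φ1] = [189981, 356324, 93465]
r7 m[R→φ2] = [34884, 105798, 47430]
r7 m[G→φ2] = [30, 21, 4]
r7 m[G→φ3] = [13494870, 18995130, 2928162]
r7 m[G→φ6] = [16193844, 8140770, 11712648]
r7 m[N→φ1] = [1, 1, 1]
r7 m[P→φ1] = [9, 4, 5]
r7 m[P→φ5] = [8310908, 8358184, 8287270]
r7 m[K→φ0] = [5, 16, 49]
r7 m[K→φ4] = [2774682, 10665720, 13304424]
r7 m[K→φ7] = [13873410, 10665720, 13304424]
r7 m[C→φ2] = [1, 1, 1]
fixed point reached at round 7
b[C] = ⊗ incoming = [62522298, 47139174, 40005786]

b[C] = [62522298, 47139174, 40005786]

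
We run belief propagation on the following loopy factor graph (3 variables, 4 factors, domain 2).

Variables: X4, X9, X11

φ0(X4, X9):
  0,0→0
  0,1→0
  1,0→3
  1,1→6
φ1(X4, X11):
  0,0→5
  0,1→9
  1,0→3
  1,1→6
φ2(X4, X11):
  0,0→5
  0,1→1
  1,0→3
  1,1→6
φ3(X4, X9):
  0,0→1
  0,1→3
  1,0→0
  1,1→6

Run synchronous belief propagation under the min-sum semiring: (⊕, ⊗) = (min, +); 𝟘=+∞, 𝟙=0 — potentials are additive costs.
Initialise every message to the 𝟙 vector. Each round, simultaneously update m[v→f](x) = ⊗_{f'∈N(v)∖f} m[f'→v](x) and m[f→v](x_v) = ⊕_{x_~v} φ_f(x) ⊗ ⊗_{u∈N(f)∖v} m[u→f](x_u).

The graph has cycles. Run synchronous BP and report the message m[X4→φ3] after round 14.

init: all messages = 𝟙 over 2 values
r1 m[φ0→X4] = [0, 3]
r1 m[φ0→X9] = [0, 0]
r1 m[φ1→X4] = [5, 3]
r1 m[φ1→X11] = [3, 6]
r1 m[φ2→X4] = [1, 3]
r1 m[φ2→X11] = [3, 1]
r1 m[φ3→X4] = [1, 0]
r1 m[φ3→X9] = [0, 3]
r1 m[X4→φ0] = [0, 0]
r1 m[X4→φ1] = [0, 0]
r1 m[X4→φ2] = [0, 0]
r1 m[X4→φ3] = [0, 0]
r1 m[X9→φ0] = [0, 0]
r1 m[X9→φ3] = [0, 0]
r1 m[X11→φ1] = [0, 0]
r1 m[X11→φ2] = [0, 0]
r2 m[φ0→X4] = [0, 3]
r2 m[φ0→X9] = [0, 0]
r2 m[φ1→X4] = [5, 3]
r2 m[φ1→X11] = [3, 6]
r2 m[φ2→X4] = [1, 3]
r2 m[φ2→X11] = [3, 1]
r2 m[φ3→X4] = [1, 0]
r2 m[φ3→X9] = [0, 3]
r2 m[X4→φ0] = [7, 6]
r2 m[X4→φ1] = [2, 6]
r2 m[X4→φ2] = [6, 6]
r2 m[X4→φ3] = [6, 9]
r2 m[X9→φ0] = [0, 3]
r2 m[X9→φ3] = [0, 0]
r2 m[X11→φ1] = [3, 1]
r2 m[X11→φ2] = [3, 6]
r3 m[φ0→X4] = [0, 3]
r3 m[φ0→X9] = [7, 7]
r3 m[φ1→X4] = [8, 6]
r3 m[φ1→X11] = [7, 11]
r3 m[φ2→X4] = [7, 6]
r3 m[φ2→X11] = [9, 7]
r3 m[φ3→X4] = [1, 0]
r3 m[φ3→X9] = [7, 9]
r3 m[X4→φ0] = [7, 6]
r3 m[X4→φ1] = [2, 6]
r3 m[X4→φ2] = [6, 6]
r3 m[X4→φ3] = [6, 9]
r3 m[X9→φ0] = [0, 3]
r3 m[X9→φ3] = [0, 0]
r3 m[X11→φ1] = [3, 1]
r3 m[X11→φ2] = [3, 6]
r4 m[φ0→X4] = [0, 3]
r4 m[φ0→X9] = [7, 7]
r4 m[φ1→X4] = [8, 6]
r4 m[φ1→X11] = [7, 11]
r4 m[φ2→X4] = [7, 6]
r4 m[φ2→X11] = [9, 7]
r4 m[φ3→X4] = [1, 0]
r4 m[φ3→X9] = [7, 9]
r4 m[X4→φ0] = [16, 12]
r4 m[X4→φ1] = [8, 9]
r4 m[X4→φ2] = [9, 9]
r4 m[X4→φ3] = [15, 15]
r4 m[X9→φ0] = [7, 9]
r4 m[X9→φ3] = [7, 7]
r4 m[X11→φ1] = [9, 7]
r4 m[X11→φ2] = [7, 11]
r5 m[φ0→X4] = [7, 10]
r5 m[φ0→X9] = [15, 16]
r5 m[φ1→X4] = [14, 12]
r5 m[φ1→X11] = [12, 15]
r5 m[φ2→X4] = [12, 10]
r5 m[φ2→X11] = [12, 10]
r5 m[φ3→X4] = [8, 7]
r5 m[φ3→X9] = [15, 18]
r5 m[X4→φ0] = [16, 12]
r5 m[X4→φ1] = [8, 9]
r5 m[X4→φ2] = [9, 9]
r5 m[X4→φ3] = [15, 15]
r5 m[X9→φ0] = [7, 9]
r5 m[X9→φ3] = [7, 7]
r5 m[X11→φ1] = [9, 7]
r5 m[X11→φ2] = [7, 11]
r6 m[φ0→X4] = [7, 10]
r6 m[φ0→X9] = [15, 16]
r6 m[φ1→X4] = [14, 12]
r6 m[φ1→X11] = [12, 15]
r6 m[φ2→X4] = [12, 10]
r6 m[φ2→X11] = [12, 10]
r6 m[φ3→X4] = [8, 7]
r6 m[φ3→X9] = [15, 18]
r6 m[X4→φ0] = [34, 29]
r6 m[X4→φ1] = [27, 27]
r6 m[X4→φ2] = [29, 29]
r6 m[X4→φ3] = [33, 32]
r6 m[X9→φ0] = [15, 18]
r6 m[X9→φ3] = [15, 16]
r6 m[X11→φ1] = [12, 10]
r6 m[X11→φ2] = [12, 15]
r7 m[φ0→X4] = [15, 18]
r7 m[φ0→X9] = [32, 34]
r7 m[φ1→X4] = [17, 15]
r7 m[φ1→X11] = [30, 33]
r7 m[φ2→X4] = [16, 15]
r7 m[φ2→X11] = [32, 30]
r7 m[φ3→X4] = [16, 15]
r7 m[φ3→X9] = [32, 36]
r7 m[X4→φ0] = [34, 29]
r7 m[X4→φ1] = [27, 27]
r7 m[X4→φ2] = [29, 29]
r7 m[X4→φ3] = [33, 32]
r7 m[X9→φ0] = [15, 18]
r7 m[X9→φ3] = [15, 16]
r7 m[X11→φ1] = [12, 10]
r7 m[X11→φ2] = [12, 15]
r8 m[φ0→X4] = [15, 18]
r8 m[φ0→X9] = [32, 34]
r8 m[φ1→X4] = [17, 15]
r8 m[φ1→X11] = [30, 33]
r8 m[φ2→X4] = [16, 15]
r8 m[φ2→X11] = [32, 30]
r8 m[φ3→X4] = [16, 15]
r8 m[φ3→X9] = [32, 36]
r8 m[X4→φ0] = [49, 45]
r8 m[X4→φ1] = [47, 48]
r8 m[X4→φ2] = [48, 48]
r8 m[X4→φ3] = [48, 48]
r8 m[X9→φ0] = [32, 36]
r8 m[X9→φ3] = [32, 34]
r8 m[X11→φ1] = [32, 30]
r8 m[X11→φ2] = [30, 33]
r9 m[φ0→X4] = [32, 35]
r9 m[φ0→X9] = [48, 49]
r9 m[φ1→X4] = [37, 35]
r9 m[φ1→X11] = [51, 54]
r9 m[φ2→X4] = [34, 33]
r9 m[φ2→X11] = [51, 49]
r9 m[φ3→X4] = [33, 32]
r9 m[φ3→X9] = [48, 51]
r9 m[X4→φ0] = [49, 45]
r9 m[X4→φ1] = [47, 48]
r9 m[X4→φ2] = [48, 48]
r9 m[X4→φ3] = [48, 48]
r9 m[X9→φ0] = [32, 36]
r9 m[X9→φ3] = [32, 34]
r9 m[X11→φ1] = [32, 30]
r9 m[X11→φ2] = [30, 33]
r10 m[φ0→X4] = [32, 35]
r10 m[φ0→X9] = [48, 49]
r10 m[φ1→X4] = [37, 35]
r10 m[φ1→X11] = [51, 54]
r10 m[φ2→X4] = [34, 33]
r10 m[φ2→X11] = [51, 49]
r10 m[φ3→X4] = [33, 32]
r10 m[φ3→X9] = [48, 51]
r10 m[X4→φ0] = [104, 100]
r10 m[X4→φ1] = [99, 100]
r10 m[X4→φ2] = [102, 102]
r10 m[X4→φ3] = [103, 103]
r10 m[X9→φ0] = [48, 51]
r10 m[X9→φ3] = [48, 49]
r10 m[X11→φ1] = [51, 49]
r10 m[X11→φ2] = [51, 54]
r11 m[φ0→X4] = [48, 51]
r11 m[φ0→X9] = [103, 104]
r11 m[φ1→X4] = [56, 54]
r11 m[φ1→X11] = [103, 106]
r11 m[φ2→X4] = [55, 54]
r11 m[φ2→X11] = [105, 103]
r11 m[φ3→X4] = [49, 48]
r11 m[φ3→X9] = [103, 106]
r11 m[X4→φ0] = [104, 100]
r11 m[X4→φ1] = [99, 100]
r11 m[X4→φ2] = [102, 102]
r11 m[X4→φ3] = [103, 103]
r11 m[X9→φ0] = [48, 51]
r11 m[X9→φ3] = [48, 49]
r11 m[X11→φ1] = [51, 49]
r11 m[X11→φ2] = [51, 54]
r12 m[φ0→X4] = [48, 51]
r12 m[φ0→X9] = [103, 104]
r12 m[φ1→X4] = [56, 54]
r12 m[φ1→X11] = [103, 106]
r12 m[φ2→X4] = [55, 54]
r12 m[φ2→X11] = [105, 103]
r12 m[φ3→X4] = [49, 48]
r12 m[φ3→X9] = [103, 106]
r12 m[X4→φ0] = [160, 156]
r12 m[X4→φ1] = [152, 153]
r12 m[X4→φ2] = [153, 153]
r12 m[X4→φ3] = [159, 159]
r12 m[X9→φ0] = [103, 106]
r12 m[X9→φ3] = [103, 104]
r12 m[X11→φ1] = [105, 103]
r12 m[X11→φ2] = [103, 106]
r13 m[φ0→X4] = [103, 106]
r13 m[φ0→X9] = [159, 160]
r13 m[φ1→X4] = [110, 108]
r13 m[φ1→X11] = [156, 159]
r13 m[φ2→X4] = [107, 106]
r13 m[φ2→X11] = [156, 154]
r13 m[φ3→X4] = [104, 103]
r13 m[φ3→X9] = [159, 162]
r13 m[X4→φ0] = [160, 156]
r13 m[X4→φ1] = [152, 153]
r13 m[X4→φ2] = [153, 153]
r13 m[X4→φ3] = [159, 159]
r13 m[X9→φ0] = [103, 106]
r13 m[X9→φ3] = [103, 104]
r13 m[X11→φ1] = [105, 103]
r13 m[X11→φ2] = [103, 106]
r14 m[φ0→X4] = [103, 106]
r14 m[φ0→X9] = [159, 160]
r14 m[φ1→X4] = [110, 108]
r14 m[φ1→X11] = [156, 159]
r14 m[φ2→X4] = [107, 106]
r14 m[φ2→X11] = [156, 154]
r14 m[φ3→X4] = [104, 103]
r14 m[φ3→X9] = [159, 162]
r14 m[X4→φ0] = [321, 317]
r14 m[X4→φ1] = [314, 315]
r14 m[X4→φ2] = [317, 317]
r14 m[X4→φ3] = [320, 320]
r14 m[X9→φ0] = [159, 162]
r14 m[X9→φ3] = [159, 160]
r14 m[X11→φ1] = [156, 154]
r14 m[X11→φ2] = [156, 159]

message @ round 14 = [320, 320]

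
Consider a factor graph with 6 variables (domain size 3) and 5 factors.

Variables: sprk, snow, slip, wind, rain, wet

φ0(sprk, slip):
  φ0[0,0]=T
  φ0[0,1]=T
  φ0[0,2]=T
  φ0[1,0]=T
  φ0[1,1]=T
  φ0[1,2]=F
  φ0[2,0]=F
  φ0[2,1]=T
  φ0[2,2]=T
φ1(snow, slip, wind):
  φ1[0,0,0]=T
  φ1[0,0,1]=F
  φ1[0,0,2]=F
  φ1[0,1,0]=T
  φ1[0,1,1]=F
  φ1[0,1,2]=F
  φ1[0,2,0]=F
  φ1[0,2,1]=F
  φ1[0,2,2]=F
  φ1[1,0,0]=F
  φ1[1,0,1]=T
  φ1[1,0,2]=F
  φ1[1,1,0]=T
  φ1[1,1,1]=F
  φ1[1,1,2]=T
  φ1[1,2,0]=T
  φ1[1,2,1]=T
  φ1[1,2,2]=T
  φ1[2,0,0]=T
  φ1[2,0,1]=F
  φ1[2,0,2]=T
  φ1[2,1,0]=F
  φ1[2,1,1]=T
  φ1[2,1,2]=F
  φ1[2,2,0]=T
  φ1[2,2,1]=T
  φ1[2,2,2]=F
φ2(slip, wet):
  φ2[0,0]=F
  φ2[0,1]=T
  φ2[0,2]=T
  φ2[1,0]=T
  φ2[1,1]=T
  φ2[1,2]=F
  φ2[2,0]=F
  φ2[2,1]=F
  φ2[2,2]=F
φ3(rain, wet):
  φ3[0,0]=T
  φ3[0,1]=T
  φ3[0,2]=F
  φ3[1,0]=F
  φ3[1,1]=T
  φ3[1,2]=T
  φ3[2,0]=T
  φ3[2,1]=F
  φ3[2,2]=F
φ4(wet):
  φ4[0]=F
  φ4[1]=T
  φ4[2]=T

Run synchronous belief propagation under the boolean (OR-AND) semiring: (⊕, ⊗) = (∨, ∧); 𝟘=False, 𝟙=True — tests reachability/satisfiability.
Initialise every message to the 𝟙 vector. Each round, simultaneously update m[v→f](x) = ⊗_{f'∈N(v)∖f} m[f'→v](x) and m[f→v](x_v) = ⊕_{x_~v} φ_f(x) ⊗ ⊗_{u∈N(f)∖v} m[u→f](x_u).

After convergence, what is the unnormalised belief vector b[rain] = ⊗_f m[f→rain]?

init: all messages = 𝟙 over 3 values
r1 m[φ0→sprk] = [T, T, T]
r1 m[φ0→slip] = [T, T, T]
r1 m[φ1→snow] = [T, T, T]
r1 m[φ1→slip] = [T, T, T]
r1 m[φ1→wind] = [T, T, T]
r1 m[φ2→slip] = [T, T, F]
r1 m[φ2→wet] = [T, T, T]
r1 m[φ3→rain] = [T, T, T]
r1 m[φ3→wet] = [T, T, T]
r1 m[φ4→wet] = [F, T, T]
r1 m[sprk→φ0] = [T, T, T]
r1 m[snow→φ1] = [T, T, T]
r1 m[slip→φ0] = [T, T, T]
r1 m[slip→φ1] = [T, T, T]
r1 m[slip→φ2] = [T, T, T]
r1 m[wind→φ1] = [T, T, T]
r1 m[rain→φ3] = [T, T, T]
r1 m[wet→φ2] = [T, T, T]
r1 m[wet→φ3] = [T, T, T]
r1 m[wet→φ4] = [T, T, T]
r2 m[φ0→sprk] = [T, T, T]
r2 m[φ0→slip] = [T, T, T]
r2 m[φ1→snow] = [T, T, T]
r2 m[φ1→slip] = [T, T, T]
r2 m[φ1→wind] = [T, T, T]
r2 m[φ2→slip] = [T, T, F]
r2 m[φ2→wet] = [T, T, T]
r2 m[φ3→rain] = [T, T, T]
r2 m[φ3→wet] = [T, T, T]
r2 m[φ4→wet] = [F, T, T]
r2 m[sprk→φ0] = [T, T, T]
r2 m[snow→φ1] = [T, T, T]
r2 m[slip→φ0] = [T, T, F]
r2 m[slip→φ1] = [T, T, F]
r2 m[slip→φ2] = [T, T, T]
r2 m[wind→φ1] = [T, T, T]
r2 m[rain→φ3] = [T, T, T]
r2 m[wet→φ2] = [F, T, T]
r2 m[wet→φ3] = [F, T, T]
r2 m[wet→φ4] = [T, T, T]
r3 m[φ0→sprk] = [T, T, T]
r3 m[φ0→slip] = [T, T, T]
r3 m[φ1→snow] = [T, T, T]
r3 m[φ1→slip] = [T, T, T]
r3 m[φ1→wind] = [T, T, T]
r3 m[φ2→slip] = [T, T, F]
r3 m[φ2→wet] = [T, T, T]
r3 m[φ3→rain] = [T, T, F]
r3 m[φ3→wet] = [T, T, T]
r3 m[φ4→wet] = [F, T, T]
r3 m[sprk→φ0] = [T, T, T]
r3 m[snow→φ1] = [T, T, T]
r3 m[slip→φ0] = [T, T, F]
r3 m[slip→φ1] = [T, T, F]
r3 m[slip→φ2] = [T, T, T]
r3 m[wind→φ1] = [T, T, T]
r3 m[rain→φ3] = [T, T, T]
r3 m[wet→φ2] = [F, T, T]
r3 m[wet→φ3] = [F, T, T]
r3 m[wet→φ4] = [T, T, T]
r4 m[φ0→sprk] = [T, T, T]
r4 m[φ0→slip] = [T, T, T]
r4 m[φ1→snow] = [T, T, T]
r4 m[φ1→slip] = [T, T, T]
r4 m[φ1→wind] = [T, T, T]
r4 m[φ2→slip] = [T, T, F]
r4 m[φ2→wet] = [T, T, T]
r4 m[φ3→rain] = [T, T, F]
r4 m[φ3→wet] = [T, T, T]
r4 m[φ4→wet] = [F, T, T]
r4 m[sprk→φ0] = [T, T, T]
r4 m[snow→φ1] = [T, T, T]
r4 m[slip→φ0] = [T, T, F]
r4 m[slip→φ1] = [T, T, F]
r4 m[slip→φ2] = [T, T, T]
r4 m[wind→φ1] = [T, T, T]
r4 m[rain→φ3] = [T, T, T]
r4 m[wet→φ2] = [F, T, T]
r4 m[wet→φ3] = [F, T, T]
r4 m[wet→φ4] = [T, T, T]
fixed point reached at round 4
b[rain] = ⊗ incoming = [T, T, F]

b[rain] = [T, T, F]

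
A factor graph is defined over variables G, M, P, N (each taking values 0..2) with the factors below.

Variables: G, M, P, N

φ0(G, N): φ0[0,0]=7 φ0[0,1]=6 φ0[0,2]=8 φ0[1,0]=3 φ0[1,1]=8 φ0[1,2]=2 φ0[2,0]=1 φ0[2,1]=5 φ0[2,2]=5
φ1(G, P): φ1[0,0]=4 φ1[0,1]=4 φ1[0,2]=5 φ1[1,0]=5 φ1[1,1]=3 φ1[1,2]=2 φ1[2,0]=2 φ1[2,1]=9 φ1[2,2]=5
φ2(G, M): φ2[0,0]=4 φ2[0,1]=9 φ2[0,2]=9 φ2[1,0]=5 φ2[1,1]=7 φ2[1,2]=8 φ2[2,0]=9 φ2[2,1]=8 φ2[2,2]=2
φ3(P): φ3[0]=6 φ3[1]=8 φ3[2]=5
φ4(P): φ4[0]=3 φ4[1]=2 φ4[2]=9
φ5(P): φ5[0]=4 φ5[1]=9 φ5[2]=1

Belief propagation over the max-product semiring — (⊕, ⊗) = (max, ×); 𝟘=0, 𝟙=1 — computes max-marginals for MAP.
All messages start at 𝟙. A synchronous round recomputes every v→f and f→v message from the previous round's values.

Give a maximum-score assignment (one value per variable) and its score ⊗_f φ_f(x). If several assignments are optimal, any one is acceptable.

assignment: (G=2, M=0, P=1, N=1); score = 58320

init: all messages = 𝟙 over 3 values
r1 m[φ0→G] = [8, 8, 5]
r1 m[φ0→N] = [7, 8, 8]
r1 m[φ1→G] = [5, 5, 9]
r1 m[φ1→P] = [5, 9, 5]
r1 m[φ2→G] = [9, 8, 9]
r1 m[φ2→M] = [9, 9, 9]
r1 m[φ3→P] = [6, 8, 5]
r1 m[φ4→P] = [3, 2, 9]
r1 m[φ5→P] = [4, 9, 1]
r1 m[G→φ0] = [1, 1, 1]
r1 m[G→φ1] = [1, 1, 1]
r1 m[G→φ2] = [1, 1, 1]
r1 m[M→φ2] = [1, 1, 1]
r1 m[P→φ1] = [1, 1, 1]
r1 m[P→φ3] = [1, 1, 1]
r1 m[P→φ4] = [1, 1, 1]
r1 m[P→φ5] = [1, 1, 1]
r1 m[N→φ0] = [1, 1, 1]
r2 m[φ0→G] = [8, 8, 5]
r2 m[φ0→N] = [7, 8, 8]
r2 m[φ1→G] = [5, 5, 9]
r2 m[φ1→P] = [5, 9, 5]
r2 m[φ2→G] = [9, 8, 9]
r2 m[φ2→M] = [9, 9, 9]
r2 m[φ3→P] = [6, 8, 5]
r2 m[φ4→P] = [3, 2, 9]
r2 m[φ5→P] = [4, 9, 1]
r2 m[G→φ0] = [45, 40, 81]
r2 m[G→φ1] = [72, 64, 45]
r2 m[G→φ2] = [40, 40, 45]
r2 m[M→φ2] = [1, 1, 1]
r2 m[P→φ1] = [72, 144, 45]
r2 m[P→φ3] = [60, 162, 45]
r2 m[P→φ4] = [120, 648, 25]
r2 m[P→φ5] = [90, 144, 225]
r2 m[N→φ0] = [1, 1, 1]
r3 m[φ0→G] = [8, 8, 5]
r3 m[φ0→N] = [315, 405, 405]
r3 m[φ1→G] = [576, 432, 1296]
r3 m[φ1→P] = [320, 405, 360]
r3 m[φ2→G] = [9, 8, 9]
r3 m[φ2→M] = [405, 360, 360]
r3 m[φ3→P] = [6, 8, 5]
r3 m[φ4→P] = [3, 2, 9]
r3 m[φ5→P] = [4, 9, 1]
r3 m[G→φ0] = [45, 40, 81]
r3 m[G→φ1] = [72, 64, 45]
r3 m[G→φ2] = [40, 40, 45]
r3 m[M→φ2] = [1, 1, 1]
r3 m[P→φ1] = [72, 144, 45]
r3 m[P→φ3] = [60, 162, 45]
r3 m[P→φ4] = [120, 648, 25]
r3 m[P→φ5] = [90, 144, 225]
r3 m[N→φ0] = [1, 1, 1]
r4 m[φ0→G] = [8, 8, 5]
r4 m[φ0→N] = [315, 405, 405]
r4 m[φ1→G] = [576, 432, 1296]
r4 m[φ1→P] = [320, 405, 360]
r4 m[φ2→G] = [9, 8, 9]
r4 m[φ2→M] = [405, 360, 360]
r4 m[φ3→P] = [6, 8, 5]
r4 m[φ4→P] = [3, 2, 9]
r4 m[φ5→P] = [4, 9, 1]
r4 m[G→φ0] = [5184, 3456, 11664]
r4 m[G→φ1] = [72, 64, 45]
r4 m[G→φ2] = [4608, 3456, 6480]
r4 m[M→φ2] = [1, 1, 1]
r4 m[P→φ1] = [72, 144, 45]
r4 m[P→φ3] = [3840, 7290, 3240]
r4 m[P→φ4] = [7680, 29160, 1800]
r4 m[P→φ5] = [5760, 6480, 16200]
r4 m[N→φ0] = [1, 1, 1]
r5 m[φ0→G] = [8, 8, 5]
r5 m[φ0→N] = [36288, 58320, 58320]
r5 m[φ1→G] = [576, 432, 1296]
r5 m[φ1→P] = [320, 405, 360]
r5 m[φ2→G] = [9, 8, 9]
r5 m[φ2→M] = [58320, 51840, 41472]
r5 m[φ3→P] = [6, 8, 5]
r5 m[φ4→P] = [3, 2, 9]
r5 m[φ5→P] = [4, 9, 1]
r5 m[G→φ0] = [5184, 3456, 11664]
r5 m[G→φ1] = [72, 64, 45]
r5 m[G→φ2] = [4608, 3456, 6480]
r5 m[M→φ2] = [1, 1, 1]
r5 m[P→φ1] = [72, 144, 45]
r5 m[P→φ3] = [3840, 7290, 3240]
r5 m[P→φ4] = [7680, 29160, 1800]
r5 m[P→φ5] = [5760, 6480, 16200]
r5 m[N→φ0] = [1, 1, 1]
r6 m[φ0→G] = [8, 8, 5]
r6 m[φ0→N] = [36288, 58320, 58320]
r6 m[φ1→G] = [576, 432, 1296]
r6 m[φ1→P] = [320, 405, 360]
r6 m[φ2→G] = [9, 8, 9]
r6 m[φ2→M] = [58320, 51840, 41472]
r6 m[φ3→P] = [6, 8, 5]
r6 m[φ4→P] = [3, 2, 9]
r6 m[φ5→P] = [4, 9, 1]
r6 m[G→φ0] = [5184, 3456, 11664]
r6 m[G→φ1] = [72, 64, 45]
r6 m[G→φ2] = [4608, 3456, 6480]
r6 m[M→φ2] = [1, 1, 1]
r6 m[P→φ1] = [72, 144, 45]
r6 m[P→φ3] = [3840, 7290, 3240]
r6 m[P→φ4] = [7680, 29160, 1800]
r6 m[P→φ5] = [5760, 6480, 16200]
r6 m[N→φ0] = [1, 1, 1]
fixed point reached at round 6
traceback from G: (G=2, M=0, P=1, N=1), score=58320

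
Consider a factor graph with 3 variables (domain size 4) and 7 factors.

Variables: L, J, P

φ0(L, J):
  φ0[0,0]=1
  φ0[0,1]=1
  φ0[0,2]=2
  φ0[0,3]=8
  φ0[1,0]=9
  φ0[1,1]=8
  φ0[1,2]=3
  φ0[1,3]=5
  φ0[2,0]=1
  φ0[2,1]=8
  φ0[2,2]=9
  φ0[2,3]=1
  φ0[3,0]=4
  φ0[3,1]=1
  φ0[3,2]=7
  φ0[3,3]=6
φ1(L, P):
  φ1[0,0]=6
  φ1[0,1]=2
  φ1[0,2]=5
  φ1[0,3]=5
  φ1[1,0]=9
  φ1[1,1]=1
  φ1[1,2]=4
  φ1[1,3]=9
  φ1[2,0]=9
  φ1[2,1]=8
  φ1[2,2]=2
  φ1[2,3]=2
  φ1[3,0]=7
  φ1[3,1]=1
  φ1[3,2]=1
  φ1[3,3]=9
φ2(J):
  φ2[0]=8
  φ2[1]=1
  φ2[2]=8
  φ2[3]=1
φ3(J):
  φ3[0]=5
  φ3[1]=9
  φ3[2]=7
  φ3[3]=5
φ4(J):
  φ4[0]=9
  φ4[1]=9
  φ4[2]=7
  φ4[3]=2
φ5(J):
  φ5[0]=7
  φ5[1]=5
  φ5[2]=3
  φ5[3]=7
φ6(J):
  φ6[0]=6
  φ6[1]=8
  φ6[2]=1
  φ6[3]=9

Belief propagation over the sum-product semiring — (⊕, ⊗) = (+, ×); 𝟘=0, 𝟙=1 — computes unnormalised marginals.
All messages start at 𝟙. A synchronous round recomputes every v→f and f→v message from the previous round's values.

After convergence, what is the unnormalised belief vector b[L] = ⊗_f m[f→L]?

init: all messages = 𝟙 over 4 values
r1 m[φ0→L] = [12, 25, 19, 18]
r1 m[φ0→J] = [15, 18, 21, 20]
r1 m[φ1→L] = [18, 23, 21, 18]
r1 m[φ1→P] = [31, 12, 12, 25]
r1 m[φ2→J] = [8, 1, 8, 1]
r1 m[φ3→J] = [5, 9, 7, 5]
r1 m[φ4→J] = [9, 9, 7, 2]
r1 m[φ5→J] = [7, 5, 3, 7]
r1 m[φ6→J] = [6, 8, 1, 9]
r1 m[L→φ0] = [1, 1, 1, 1]
r1 m[L→φ1] = [1, 1, 1, 1]
r1 m[J→φ0] = [1, 1, 1, 1]
r1 m[J→φ2] = [1, 1, 1, 1]
r1 m[J→φ3] = [1, 1, 1, 1]
r1 m[J→φ4] = [1, 1, 1, 1]
r1 m[J→φ5] = [1, 1, 1, 1]
r1 m[J→φ6] = [1, 1, 1, 1]
r1 m[P→φ1] = [1, 1, 1, 1]
r2 m[φ0→L] = [12, 25, 19, 18]
r2 m[φ0→J] = [15, 18, 21, 20]
r2 m[φ1→L] = [18, 23, 21, 18]
r2 m[φ1→P] = [31, 12, 12, 25]
r2 m[φ2→J] = [8, 1, 8, 1]
r2 m[φ3→J] = [5, 9, 7, 5]
r2 m[φ4→J] = [9, 9, 7, 2]
r2 m[φ5→J] = [7, 5, 3, 7]
r2 m[φ6→J] = [6, 8, 1, 9]
r2 m[L→φ0] = [18, 23, 21, 18]
r2 m[L→φ1] = [12, 25, 19, 18]
r2 m[J→φ0] = [15120, 3240, 1176, 630]
r2 m[J→φ2] = [28350, 58320, 3087, 12600]
r2 m[J→φ3] = [45360, 6480, 3528, 2520]
r2 m[J→φ4] = [25200, 6480, 3528, 6300]
r2 m[J→φ5] = [32400, 11664, 8232, 1800]
r2 m[J→φ6] = [37800, 7290, 24696, 1400]
r2 m[P→φ1] = [1, 1, 1, 1]
r3 m[φ0→L] = [25752, 168678, 52254, 75732]
r3 m[φ0→J] = [318, 388, 420, 388]
r3 m[φ1→L] = [18, 23, 21, 18]
r3 m[φ1→P] = [594, 219, 216, 485]
r3 m[φ2→J] = [8, 1, 8, 1]
r3 m[φ3→J] = [5, 9, 7, 5]
r3 m[φ4→J] = [9, 9, 7, 2]
r3 m[φ5→J] = [7, 5, 3, 7]
r3 m[φ6→J] = [6, 8, 1, 9]
r3 m[L→φ0] = [18, 23, 21, 18]
r3 m[L→φ1] = [12, 25, 19, 18]
r3 m[J→φ0] = [15120, 3240, 1176, 630]
r3 m[J→φ2] = [28350, 58320, 3087, 12600]
r3 m[J→φ3] = [45360, 6480, 3528, 2520]
r3 m[J→φ4] = [25200, 6480, 3528, 6300]
r3 m[J→φ5] = [32400, 11664, 8232, 1800]
r3 m[J→φ6] = [37800, 7290, 24696, 1400]
r3 m[P→φ1] = [1, 1, 1, 1]
r4 m[φ0→L] = [25752, 168678, 52254, 75732]
r4 m[φ0→J] = [318, 388, 420, 388]
r4 m[φ1→L] = [18, 23, 21, 18]
r4 m[φ1→P] = [594, 219, 216, 485]
r4 m[φ2→J] = [8, 1, 8, 1]
r4 m[φ3→J] = [5, 9, 7, 5]
r4 m[φ4→J] = [9, 9, 7, 2]
r4 m[φ5→J] = [7, 5, 3, 7]
r4 m[φ6→J] = [6, 8, 1, 9]
r4 m[L→φ0] = [18, 23, 21, 18]
r4 m[L→φ1] = [25752, 168678, 52254, 75732]
r4 m[J→φ0] = [15120, 3240, 1176, 630]
r4 m[J→φ2] = [601020, 1257120, 61740, 244440]
r4 m[J→φ3] = [961632, 139680, 70560, 48888]
r4 m[J→φ4] = [534240, 139680, 70560, 122220]
r4 m[J→φ5] = [686880, 251424, 164640, 34920]
r4 m[J→φ6] = [801360, 157140, 493920, 27160]
r4 m[P→φ1] = [1, 1, 1, 1]
r5 m[φ0→L] = [25752, 168678, 52254, 75732]
r5 m[φ0→J] = [318, 388, 420, 388]
r5 m[φ1→L] = [18, 23, 21, 18]
r5 m[φ1→P] = [2673024, 713946, 983712, 2432958]
r5 m[φ2→J] = [8, 1, 8, 1]
r5 m[φ3→J] = [5, 9, 7, 5]
r5 m[φ4→J] = [9, 9, 7, 2]
r5 m[φ5→J] = [7, 5, 3, 7]
r5 m[φ6→J] = [6, 8, 1, 9]
r5 m[L→φ0] = [18, 23, 21, 18]
r5 m[L→φ1] = [25752, 168678, 52254, 75732]
r5 m[J→φ0] = [15120, 3240, 1176, 630]
r5 m[J→φ2] = [601020, 1257120, 61740, 244440]
r5 m[J→φ3] = [961632, 139680, 70560, 48888]
r5 m[J→φ4] = [534240, 139680, 70560, 122220]
r5 m[J→φ5] = [686880, 251424, 164640, 34920]
r5 m[J→φ6] = [801360, 157140, 493920, 27160]
r5 m[P→φ1] = [1, 1, 1, 1]
r6 m[φ0→L] = [25752, 168678, 52254, 75732]
r6 m[φ0→J] = [318, 388, 420, 388]
r6 m[φ1→L] = [18, 23, 21, 18]
r6 m[φ1→P] = [2673024, 713946, 983712, 2432958]
r6 m[φ2→J] = [8, 1, 8, 1]
r6 m[φ3→J] = [5, 9, 7, 5]
r6 m[φ4→J] = [9, 9, 7, 2]
r6 m[φ5→J] = [7, 5, 3, 7]
r6 m[φ6→J] = [6, 8, 1, 9]
r6 m[L→φ0] = [18, 23, 21, 18]
r6 m[L→φ1] = [25752, 168678, 52254, 75732]
r6 m[J→φ0] = [15120, 3240, 1176, 630]
r6 m[J→φ2] = [601020, 1257120, 61740, 244440]
r6 m[J→φ3] = [961632, 139680, 70560, 48888]
r6 m[J→φ4] = [534240, 139680, 70560, 122220]
r6 m[J→φ5] = [686880, 251424, 164640, 34920]
r6 m[J→φ6] = [801360, 157140, 493920, 27160]
r6 m[P→φ1] = [1, 1, 1, 1]
fixed point reached at round 6
b[L] = ⊗ incoming = [463536, 3879594, 1097334, 1363176]

b[L] = [463536, 3879594, 1097334, 1363176]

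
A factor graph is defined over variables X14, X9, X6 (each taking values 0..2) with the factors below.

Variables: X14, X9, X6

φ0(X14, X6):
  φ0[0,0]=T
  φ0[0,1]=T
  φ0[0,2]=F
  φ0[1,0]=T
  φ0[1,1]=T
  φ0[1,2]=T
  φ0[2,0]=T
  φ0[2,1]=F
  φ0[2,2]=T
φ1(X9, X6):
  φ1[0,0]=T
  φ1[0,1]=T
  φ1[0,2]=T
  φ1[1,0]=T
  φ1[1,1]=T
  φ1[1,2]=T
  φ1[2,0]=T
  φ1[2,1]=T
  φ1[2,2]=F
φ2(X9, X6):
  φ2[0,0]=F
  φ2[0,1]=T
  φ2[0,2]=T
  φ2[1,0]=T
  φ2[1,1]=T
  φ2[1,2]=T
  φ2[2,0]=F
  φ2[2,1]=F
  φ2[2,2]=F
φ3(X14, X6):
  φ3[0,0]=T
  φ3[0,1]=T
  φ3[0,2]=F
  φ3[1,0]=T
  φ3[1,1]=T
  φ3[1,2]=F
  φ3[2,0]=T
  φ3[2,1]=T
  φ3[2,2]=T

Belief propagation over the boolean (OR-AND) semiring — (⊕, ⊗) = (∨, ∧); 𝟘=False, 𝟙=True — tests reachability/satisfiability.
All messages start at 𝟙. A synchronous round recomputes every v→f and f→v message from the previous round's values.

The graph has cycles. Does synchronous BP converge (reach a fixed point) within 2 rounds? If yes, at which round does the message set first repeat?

init: all messages = 𝟙 over 3 values
r1 m[φ0→X14] = [T, T, T]
r1 m[φ0→X6] = [T, T, T]
r1 m[φ1→X9] = [T, T, T]
r1 m[φ1→X6] = [T, T, T]
r1 m[φ2→X9] = [T, T, F]
r1 m[φ2→X6] = [T, T, T]
r1 m[φ3→X14] = [T, T, T]
r1 m[φ3→X6] = [T, T, T]
r1 m[X14→φ0] = [T, T, T]
r1 m[X14→φ3] = [T, T, T]
r1 m[X9→φ1] = [T, T, T]
r1 m[X9→φ2] = [T, T, T]
r1 m[X6→φ0] = [T, T, T]
r1 m[X6→φ1] = [T, T, T]
r1 m[X6→φ2] = [T, T, T]
r1 m[X6→φ3] = [T, T, T]
r2 m[φ0→X14] = [T, T, T]
r2 m[φ0→X6] = [T, T, T]
r2 m[φ1→X9] = [T, T, T]
r2 m[φ1→X6] = [T, T, T]
r2 m[φ2→X9] = [T, T, F]
r2 m[φ2→X6] = [T, T, T]
r2 m[φ3→X14] = [T, T, T]
r2 m[φ3→X6] = [T, T, T]
r2 m[X14→φ0] = [T, T, T]
r2 m[X14→φ3] = [T, T, T]
r2 m[X9→φ1] = [T, T, F]
r2 m[X9→φ2] = [T, T, T]
r2 m[X6→φ0] = [T, T, T]
r2 m[X6→φ1] = [T, T, T]
r2 m[X6→φ2] = [T, T, T]
r2 m[X6→φ3] = [T, T, T]
no fixed point within 2 rounds

NOT CONVERGED within 2 rounds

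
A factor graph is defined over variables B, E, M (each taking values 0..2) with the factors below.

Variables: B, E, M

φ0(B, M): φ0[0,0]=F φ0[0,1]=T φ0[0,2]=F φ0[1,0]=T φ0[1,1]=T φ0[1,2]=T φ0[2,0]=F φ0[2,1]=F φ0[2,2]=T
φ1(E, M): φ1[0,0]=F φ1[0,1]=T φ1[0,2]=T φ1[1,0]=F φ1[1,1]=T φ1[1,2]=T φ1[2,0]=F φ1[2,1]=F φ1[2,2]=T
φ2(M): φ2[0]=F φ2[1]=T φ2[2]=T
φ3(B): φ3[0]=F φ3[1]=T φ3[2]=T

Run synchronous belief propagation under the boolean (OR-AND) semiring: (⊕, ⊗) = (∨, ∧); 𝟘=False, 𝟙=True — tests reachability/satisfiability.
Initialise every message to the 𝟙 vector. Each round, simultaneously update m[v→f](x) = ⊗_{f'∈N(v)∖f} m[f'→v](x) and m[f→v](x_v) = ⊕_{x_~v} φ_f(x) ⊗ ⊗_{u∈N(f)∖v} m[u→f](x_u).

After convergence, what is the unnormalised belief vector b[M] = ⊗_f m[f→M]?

b[M] = [F, T, T]

init: all messages = 𝟙 over 3 values
r1 m[φ0→B] = [T, T, T]
r1 m[φ0→M] = [T, T, T]
r1 m[φ1→E] = [T, T, T]
r1 m[φ1→M] = [F, T, T]
r1 m[φ2→M] = [F, T, T]
r1 m[φ3→B] = [F, T, T]
r1 m[B→φ0] = [T, T, T]
r1 m[B→φ3] = [T, T, T]
r1 m[E→φ1] = [T, T, T]
r1 m[M→φ0] = [T, T, T]
r1 m[M→φ1] = [T, T, T]
r1 m[M→φ2] = [T, T, T]
r2 m[φ0→B] = [T, T, T]
r2 m[φ0→M] = [T, T, T]
r2 m[φ1→E] = [T, T, T]
r2 m[φ1→M] = [F, T, T]
r2 m[φ2→M] = [F, T, T]
r2 m[φ3→B] = [F, T, T]
r2 m[B→φ0] = [F, T, T]
r2 m[B→φ3] = [T, T, T]
r2 m[E→φ1] = [T, T, T]
r2 m[M→φ0] = [F, T, T]
r2 m[M→φ1] = [F, T, T]
r2 m[M→φ2] = [F, T, T]
r3 m[φ0→B] = [T, T, T]
r3 m[φ0→M] = [T, T, T]
r3 m[φ1→E] = [T, T, T]
r3 m[φ1→M] = [F, T, T]
r3 m[φ2→M] = [F, T, T]
r3 m[φ3→B] = [F, T, T]
r3 m[B→φ0] = [F, T, T]
r3 m[B→φ3] = [T, T, T]
r3 m[E→φ1] = [T, T, T]
r3 m[M→φ0] = [F, T, T]
r3 m[M→φ1] = [F, T, T]
r3 m[M→φ2] = [F, T, T]
fixed point reached at round 3
b[M] = ⊗ incoming = [F, T, T]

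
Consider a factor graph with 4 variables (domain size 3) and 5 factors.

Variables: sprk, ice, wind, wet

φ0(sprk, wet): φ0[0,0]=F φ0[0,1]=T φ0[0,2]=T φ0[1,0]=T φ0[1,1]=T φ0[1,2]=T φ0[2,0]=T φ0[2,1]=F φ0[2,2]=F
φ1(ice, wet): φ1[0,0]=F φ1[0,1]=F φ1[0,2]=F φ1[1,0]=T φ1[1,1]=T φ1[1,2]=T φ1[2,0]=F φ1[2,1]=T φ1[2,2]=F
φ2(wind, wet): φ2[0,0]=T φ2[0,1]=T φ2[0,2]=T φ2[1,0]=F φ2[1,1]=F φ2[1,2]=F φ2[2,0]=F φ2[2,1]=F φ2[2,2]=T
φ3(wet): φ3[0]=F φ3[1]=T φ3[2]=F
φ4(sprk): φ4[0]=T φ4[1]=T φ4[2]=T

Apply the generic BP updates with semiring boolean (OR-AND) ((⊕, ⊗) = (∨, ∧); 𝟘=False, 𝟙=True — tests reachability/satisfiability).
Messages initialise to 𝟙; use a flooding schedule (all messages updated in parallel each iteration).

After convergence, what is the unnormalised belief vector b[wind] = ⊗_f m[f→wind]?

init: all messages = 𝟙 over 3 values
r1 m[φ0→sprk] = [T, T, T]
r1 m[φ0→wet] = [T, T, T]
r1 m[φ1→ice] = [F, T, T]
r1 m[φ1→wet] = [T, T, T]
r1 m[φ2→wind] = [T, F, T]
r1 m[φ2→wet] = [T, T, T]
r1 m[φ3→wet] = [F, T, F]
r1 m[φ4→sprk] = [T, T, T]
r1 m[sprk→φ0] = [T, T, T]
r1 m[sprk→φ4] = [T, T, T]
r1 m[ice→φ1] = [T, T, T]
r1 m[wind→φ2] = [T, T, T]
r1 m[wet→φ0] = [T, T, T]
r1 m[wet→φ1] = [T, T, T]
r1 m[wet→φ2] = [T, T, T]
r1 m[wet→φ3] = [T, T, T]
r2 m[φ0→sprk] = [T, T, T]
r2 m[φ0→wet] = [T, T, T]
r2 m[φ1→ice] = [F, T, T]
r2 m[φ1→wet] = [T, T, T]
r2 m[φ2→wind] = [T, F, T]
r2 m[φ2→wet] = [T, T, T]
r2 m[φ3→wet] = [F, T, F]
r2 m[φ4→sprk] = [T, T, T]
r2 m[sprk→φ0] = [T, T, T]
r2 m[sprk→φ4] = [T, T, T]
r2 m[ice→φ1] = [T, T, T]
r2 m[wind→φ2] = [T, T, T]
r2 m[wet→φ0] = [F, T, F]
r2 m[wet→φ1] = [F, T, F]
r2 m[wet→φ2] = [F, T, F]
r2 m[wet→φ3] = [T, T, T]
r3 m[φ0→sprk] = [T, T, F]
r3 m[φ0→wet] = [T, T, T]
r3 m[φ1→ice] = [F, T, T]
r3 m[φ1→wet] = [T, T, T]
r3 m[φ2→wind] = [T, F, F]
r3 m[φ2→wet] = [T, T, T]
r3 m[φ3→wet] = [F, T, F]
r3 m[φ4→sprk] = [T, T, T]
r3 m[sprk→φ0] = [T, T, T]
r3 m[sprk→φ4] = [T, T, T]
r3 m[ice→φ1] = [T, T, T]
r3 m[wind→φ2] = [T, T, T]
r3 m[wet→φ0] = [F, T, F]
r3 m[wet→φ1] = [F, T, F]
r3 m[wet→φ2] = [F, T, F]
r3 m[wet→φ3] = [T, T, T]
r4 m[φ0→sprk] = [T, T, F]
r4 m[φ0→wet] = [T, T, T]
r4 m[φ1→ice] = [F, T, T]
r4 m[φ1→wet] = [T, T, T]
r4 m[φ2→wind] = [T, F, F]
r4 m[φ2→wet] = [T, T, T]
r4 m[φ3→wet] = [F, T, F]
r4 m[φ4→sprk] = [T, T, T]
r4 m[sprk→φ0] = [T, T, T]
r4 m[sprk→φ4] = [T, T, F]
r4 m[ice→φ1] = [T, T, T]
r4 m[wind→φ2] = [T, T, T]
r4 m[wet→φ0] = [F, T, F]
r4 m[wet→φ1] = [F, T, F]
r4 m[wet→φ2] = [F, T, F]
r4 m[wet→φ3] = [T, T, T]
r5 m[φ0→sprk] = [T, T, F]
r5 m[φ0→wet] = [T, T, T]
r5 m[φ1→ice] = [F, T, T]
r5 m[φ1→wet] = [T, T, T]
r5 m[φ2→wind] = [T, F, F]
r5 m[φ2→wet] = [T, T, T]
r5 m[φ3→wet] = [F, T, F]
r5 m[φ4→sprk] = [T, T, T]
r5 m[sprk→φ0] = [T, T, T]
r5 m[sprk→φ4] = [T, T, F]
r5 m[ice→φ1] = [T, T, T]
r5 m[wind→φ2] = [T, T, T]
r5 m[wet→φ0] = [F, T, F]
r5 m[wet→φ1] = [F, T, F]
r5 m[wet→φ2] = [F, T, F]
r5 m[wet→φ3] = [T, T, T]
fixed point reached at round 5
b[wind] = ⊗ incoming = [T, F, F]

b[wind] = [T, F, F]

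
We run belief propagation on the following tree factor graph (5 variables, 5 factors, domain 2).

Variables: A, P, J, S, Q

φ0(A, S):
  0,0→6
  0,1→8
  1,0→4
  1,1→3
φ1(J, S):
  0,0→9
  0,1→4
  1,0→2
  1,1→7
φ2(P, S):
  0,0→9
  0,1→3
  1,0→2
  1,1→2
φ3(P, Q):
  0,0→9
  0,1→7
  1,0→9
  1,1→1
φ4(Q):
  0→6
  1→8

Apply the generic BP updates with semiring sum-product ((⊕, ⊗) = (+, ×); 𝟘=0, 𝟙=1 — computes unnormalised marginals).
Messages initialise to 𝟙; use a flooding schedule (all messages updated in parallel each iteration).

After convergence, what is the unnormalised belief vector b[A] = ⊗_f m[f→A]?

b[A] = [113476, 63998]

init: all messages = 𝟙 over 2 values
r1 m[φ0→A] = [14, 7]
r1 m[φ0→S] = [10, 11]
r1 m[φ1→J] = [13, 9]
r1 m[φ1→S] = [11, 11]
r1 m[φ2→P] = [12, 4]
r1 m[φ2→S] = [11, 5]
r1 m[φ3→P] = [16, 10]
r1 m[φ3→Q] = [18, 8]
r1 m[φ4→Q] = [6, 8]
r1 m[A→φ0] = [1, 1]
r1 m[P→φ2] = [1, 1]
r1 m[P→φ3] = [1, 1]
r1 m[J→φ1] = [1, 1]
r1 m[S→φ0] = [1, 1]
r1 m[S→φ1] = [1, 1]
r1 m[S→φ2] = [1, 1]
r1 m[Q→φ3] = [1, 1]
r1 m[Q→φ4] = [1, 1]
r2 m[φ0→A] = [14, 7]
r2 m[φ0→S] = [10, 11]
r2 m[φ1→J] = [13, 9]
r2 m[φ1→S] = [11, 11]
r2 m[φ2→P] = [12, 4]
r2 m[φ2→S] = [11, 5]
r2 m[φ3→P] = [16, 10]
r2 m[φ3→Q] = [18, 8]
r2 m[φ4→Q] = [6, 8]
r2 m[A→φ0] = [1, 1]
r2 m[P→φ2] = [16, 10]
r2 m[P→φ3] = [12, 4]
r2 m[J→φ1] = [1, 1]
r2 m[S→φ0] = [121, 55]
r2 m[S→φ1] = [110, 55]
r2 m[S→φ2] = [110, 121]
r2 m[Q→φ3] = [6, 8]
r2 m[Q→φ4] = [18, 8]
r3 m[φ0→A] = [1166, 649]
r3 m[φ0→S] = [10, 11]
r3 m[φ1→J] = [1210, 605]
r3 m[φ1→S] = [11, 11]
r3 m[φ2→P] = [1353, 462]
r3 m[φ2→S] = [164, 68]
r3 m[φ3→P] = [110, 62]
r3 m[φ3→Q] = [144, 88]
r3 m[φ4→Q] = [6, 8]
r3 m[A→φ0] = [1, 1]
r3 m[P→φ2] = [16, 10]
r3 m[P→φ3] = [12, 4]
r3 m[J→φ1] = [1, 1]
r3 m[S→φ0] = [121, 55]
r3 m[S→φ1] = [110, 55]
r3 m[S→φ2] = [110, 121]
r3 m[Q→φ3] = [6, 8]
r3 m[Q→φ4] = [18, 8]
r4 m[φ0→A] = [1166, 649]
r4 m[φ0→S] = [10, 11]
r4 m[φ1→J] = [1210, 605]
r4 m[φ1→S] = [11, 11]
r4 m[φ2→P] = [1353, 462]
r4 m[φ2→S] = [164, 68]
r4 m[φ3→P] = [110, 62]
r4 m[φ3→Q] = [144, 88]
r4 m[φ4→Q] = [6, 8]
r4 m[A→φ0] = [1, 1]
r4 m[P→φ2] = [110, 62]
r4 m[P→φ3] = [1353, 462]
r4 m[J→φ1] = [1, 1]
r4 m[S→φ0] = [1804, 748]
r4 m[S→φ1] = [1640, 748]
r4 m[S→φ2] = [110, 121]
r4 m[Q→φ3] = [6, 8]
r4 m[Q→φ4] = [144, 88]
r5 m[φ0→A] = [16808, 9460]
r5 m[φ0→S] = [10, 11]
r5 m[φ1→J] = [17752, 8516]
r5 m[φ1→S] = [11, 11]
r5 m[φ2→P] = [1353, 462]
r5 m[φ2→S] = [1114, 454]
r5 m[φ3→P] = [110, 62]
r5 m[φ3→Q] = [16335, 9933]
r5 m[φ4→Q] = [6, 8]
r5 m[A→φ0] = [1, 1]
r5 m[P→φ2] = [110, 62]
r5 m[P→φ3] = [1353, 462]
r5 m[J→φ1] = [1, 1]
r5 m[S→φ0] = [1804, 748]
r5 m[S→φ1] = [1640, 748]
r5 m[S→φ2] = [110, 121]
r5 m[Q→φ3] = [6, 8]
r5 m[Q→φ4] = [144, 88]
r6 m[φ0→A] = [16808, 9460]
r6 m[φ0→S] = [10, 11]
r6 m[φ1→J] = [17752, 8516]
r6 m[φ1→S] = [11, 11]
r6 m[φ2→P] = [1353, 462]
r6 m[φ2→S] = [1114, 454]
r6 m[φ3→P] = [110, 62]
r6 m[φ3→Q] = [16335, 9933]
r6 m[φ4→Q] = [6, 8]
r6 m[A→φ0] = [1, 1]
r6 m[P→φ2] = [110, 62]
r6 m[P→φ3] = [1353, 462]
r6 m[J→φ1] = [1, 1]
r6 m[S→φ0] = [12254, 4994]
r6 m[S→φ1] = [11140, 4994]
r6 m[S→φ2] = [110, 121]
r6 m[Q→φ3] = [6, 8]
r6 m[Q→φ4] = [16335, 9933]
r7 m[φ0→A] = [113476, 63998]
r7 m[φ0→S] = [10, 11]
r7 m[φ1→J] = [120236, 57238]
r7 m[φ1→S] = [11, 11]
r7 m[φ2→P] = [1353, 462]
r7 m[φ2→S] = [1114, 454]
r7 m[φ3→P] = [110, 62]
r7 m[φ3→Q] = [16335, 9933]
r7 m[φ4→Q] = [6, 8]
r7 m[A→φ0] = [1, 1]
r7 m[P→φ2] = [110, 62]
r7 m[P→φ3] = [1353, 462]
r7 m[J→φ1] = [1, 1]
r7 m[S→φ0] = [12254, 4994]
r7 m[S→φ1] = [11140, 4994]
r7 m[S→φ2] = [110, 121]
r7 m[Q→φ3] = [6, 8]
r7 m[Q→φ4] = [16335, 9933]
r8 m[φ0→A] = [113476, 63998]
r8 m[φ0→S] = [10, 11]
r8 m[φ1→J] = [120236, 57238]
r8 m[φ1→S] = [11, 11]
r8 m[φ2→P] = [1353, 462]
r8 m[φ2→S] = [1114, 454]
r8 m[φ3→P] = [110, 62]
r8 m[φ3→Q] = [16335, 9933]
r8 m[φ4→Q] = [6, 8]
r8 m[A→φ0] = [1, 1]
r8 m[P→φ2] = [110, 62]
r8 m[P→φ3] = [1353, 462]
r8 m[J→φ1] = [1, 1]
r8 m[S→φ0] = [12254, 4994]
r8 m[S→φ1] = [11140, 4994]
r8 m[S→φ2] = [110, 121]
r8 m[Q→φ3] = [6, 8]
r8 m[Q→φ4] = [16335, 9933]
fixed point reached at round 8
b[A] = ⊗ incoming = [113476, 63998]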